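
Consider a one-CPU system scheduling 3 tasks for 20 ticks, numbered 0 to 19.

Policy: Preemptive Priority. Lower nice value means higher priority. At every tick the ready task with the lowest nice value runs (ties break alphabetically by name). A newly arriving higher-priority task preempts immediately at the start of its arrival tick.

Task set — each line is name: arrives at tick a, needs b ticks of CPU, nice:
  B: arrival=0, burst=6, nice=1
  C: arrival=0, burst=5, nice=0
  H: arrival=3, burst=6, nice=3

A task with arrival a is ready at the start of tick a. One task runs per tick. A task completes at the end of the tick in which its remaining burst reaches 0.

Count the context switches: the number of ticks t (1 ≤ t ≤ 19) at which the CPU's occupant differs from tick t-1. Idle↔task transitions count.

context switches = 3

t=0: ready={B,C} → run C
t=1: ready={B,C} → run C
t=2: ready={B,C} → run C
t=3: ready={B,C,H} → run C
t=4: ready={B,C,H} → run C
t=5: ready={B,H} → run B
t=6: ready={B,H} → run B
t=7: ready={B,H} → run B
t=8: ready={B,H} → run B
t=9: ready={B,H} → run B
t=10: ready={B,H} → run B
t=11: ready={H} → run H
t=12: ready={H} → run H
t=13: ready={H} → run H
t=14: ready={H} → run H
t=15: ready={H} → run H
t=16: ready={H} → run H
t=17: (idle)
t=18: (idle)
t=19: (idle)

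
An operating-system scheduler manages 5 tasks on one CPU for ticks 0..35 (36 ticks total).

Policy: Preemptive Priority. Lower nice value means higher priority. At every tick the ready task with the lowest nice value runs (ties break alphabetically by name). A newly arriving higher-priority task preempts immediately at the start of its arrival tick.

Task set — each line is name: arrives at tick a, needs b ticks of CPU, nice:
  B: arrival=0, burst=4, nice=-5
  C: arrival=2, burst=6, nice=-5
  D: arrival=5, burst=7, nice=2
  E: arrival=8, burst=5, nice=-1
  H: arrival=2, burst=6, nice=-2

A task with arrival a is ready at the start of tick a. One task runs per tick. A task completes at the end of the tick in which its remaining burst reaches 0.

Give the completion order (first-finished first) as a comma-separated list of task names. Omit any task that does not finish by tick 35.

t=0: ready={B} → run B
t=1: ready={B} → run B
t=2: ready={B,C,H} → run B
t=3: ready={B,C,H} → run B
t=4: ready={C,H} → run C
t=5: ready={C,D,H} → run C
t=6: ready={C,D,H} → run C
t=7: ready={C,D,H} → run C
t=8: ready={C,D,E,H} → run C
t=9: ready={C,D,E,H} → run C
t=10: ready={D,E,H} → run H
t=11: ready={D,E,H} → run H
t=12: ready={D,E,H} → run H
t=13: ready={D,E,H} → run H
t=14: ready={D,E,H} → run H
t=15: ready={D,E,H} → run H
t=16: ready={D,E} → run E
t=17: ready={D,E} → run E
t=18: ready={D,E} → run E
t=19: ready={D,E} → run E
t=20: ready={D,E} → run E
t=21: ready={D} → run D
t=22: ready={D} → run D
t=23: ready={D} → run D
t=24: ready={D} → run D
t=25: ready={D} → run D
t=26: ready={D} → run D
t=27: ready={D} → run D
t=28: (idle)
t=29: (idle)
t=30: (idle)
t=31: (idle)
t=32: (idle)
t=33: (idle)
t=34: (idle)
t=35: (idle)

completion order = B, C, H, E, D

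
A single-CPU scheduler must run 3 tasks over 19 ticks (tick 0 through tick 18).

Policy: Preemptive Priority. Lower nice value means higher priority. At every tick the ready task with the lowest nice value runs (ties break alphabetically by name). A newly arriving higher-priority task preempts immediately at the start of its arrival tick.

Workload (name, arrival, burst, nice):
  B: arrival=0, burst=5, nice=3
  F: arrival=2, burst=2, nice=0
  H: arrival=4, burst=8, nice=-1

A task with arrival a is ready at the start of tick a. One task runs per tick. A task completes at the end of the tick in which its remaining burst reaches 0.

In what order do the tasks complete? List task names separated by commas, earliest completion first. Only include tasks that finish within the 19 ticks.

t=0: ready={B} → run B
t=1: ready={B} → run B
t=2: ready={B,F} → run F
t=3: ready={B,F} → run F
t=4: ready={B,H} → run H
t=5: ready={B,H} → run H
t=6: ready={B,H} → run H
t=7: ready={B,H} → run H
t=8: ready={B,H} → run H
t=9: ready={B,H} → run H
t=10: ready={B,H} → run H
t=11: ready={B,H} → run H
t=12: ready={B} → run B
t=13: ready={B} → run B
t=14: ready={B} → run B
t=15: (idle)
t=16: (idle)
t=17: (idle)
t=18: (idle)

completion order = F, H, B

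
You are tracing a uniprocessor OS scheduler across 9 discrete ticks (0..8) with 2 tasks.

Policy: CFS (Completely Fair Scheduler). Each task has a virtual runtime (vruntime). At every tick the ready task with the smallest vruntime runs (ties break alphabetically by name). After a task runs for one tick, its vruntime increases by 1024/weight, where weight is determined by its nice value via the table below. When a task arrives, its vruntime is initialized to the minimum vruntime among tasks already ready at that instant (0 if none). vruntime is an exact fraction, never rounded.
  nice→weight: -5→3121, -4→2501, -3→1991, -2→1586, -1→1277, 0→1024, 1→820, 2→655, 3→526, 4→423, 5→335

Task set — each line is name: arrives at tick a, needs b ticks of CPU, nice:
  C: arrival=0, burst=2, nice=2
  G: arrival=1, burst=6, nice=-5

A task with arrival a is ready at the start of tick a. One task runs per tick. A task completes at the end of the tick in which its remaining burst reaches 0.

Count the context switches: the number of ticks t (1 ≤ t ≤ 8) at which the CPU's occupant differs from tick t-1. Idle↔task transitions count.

t=0: vr[C=0] → run C
t=1: vr[C=1024/655 G=1024/655] → run C
t=2: vr[G=1024/655] → run G
t=3: vr[G=3866624/2044255] → run G
t=4: vr[G=4537344/2044255] → run G
t=5: vr[G=5208064/2044255] → run G
t=6: vr[G=5878784/2044255] → run G
t=7: vr[G=6549504/2044255] → run G
t=8: (idle)

context switches = 2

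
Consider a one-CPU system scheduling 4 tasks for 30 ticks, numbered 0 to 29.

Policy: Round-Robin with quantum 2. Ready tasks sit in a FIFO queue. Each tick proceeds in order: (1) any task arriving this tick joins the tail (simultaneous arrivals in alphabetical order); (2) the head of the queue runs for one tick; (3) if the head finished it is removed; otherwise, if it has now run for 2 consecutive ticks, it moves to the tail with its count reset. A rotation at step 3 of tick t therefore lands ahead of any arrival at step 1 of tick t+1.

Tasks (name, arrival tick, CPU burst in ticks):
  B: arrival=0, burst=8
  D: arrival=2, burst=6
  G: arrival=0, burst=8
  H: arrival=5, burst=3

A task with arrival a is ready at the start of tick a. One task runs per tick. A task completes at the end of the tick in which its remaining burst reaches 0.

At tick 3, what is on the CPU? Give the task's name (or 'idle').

t=0: queue=[B,G] q_used=0 → run B
t=1: queue=[B,G] q_used=1 → run B
t=2: queue=[G,B,D] q_used=0 → run G
t=3: queue=[G,B,D] q_used=1 → run G
t=4: queue=[B,D,G] q_used=0 → run B
t=5: queue=[B,D,G,H] q_used=1 → run B
t=6: queue=[D,G,H,B] q_used=0 → run D
t=7: queue=[D,G,H,B] q_used=1 → run D
t=8: queue=[G,H,B,D] q_used=0 → run G
t=9: queue=[G,H,B,D] q_used=1 → run G
t=10: queue=[H,B,D,G] q_used=0 → run H
t=11: queue=[H,B,D,G] q_used=1 → run H
t=12: queue=[B,D,G,H] q_used=0 → run B
t=13: queue=[B,D,G,H] q_used=1 → run B
t=14: queue=[D,G,H,B] q_used=0 → run D
t=15: queue=[D,G,H,B] q_used=1 → run D
t=16: queue=[G,H,B,D] q_used=0 → run G
t=17: queue=[G,H,B,D] q_used=1 → run G
t=18: queue=[H,B,D,G] q_used=0 → run H
t=19: queue=[B,D,G] q_used=0 → run B
t=20: queue=[B,D,G] q_used=1 → run B
t=21: queue=[D,G] q_used=0 → run D
t=22: queue=[D,G] q_used=1 → run D
t=23: queue=[G] q_used=0 → run G
t=24: queue=[G] q_used=1 → run G
t=25: (idle)
t=26: (idle)
t=27: (idle)
t=28: (idle)
t=29: (idle)

running at tick 3 = G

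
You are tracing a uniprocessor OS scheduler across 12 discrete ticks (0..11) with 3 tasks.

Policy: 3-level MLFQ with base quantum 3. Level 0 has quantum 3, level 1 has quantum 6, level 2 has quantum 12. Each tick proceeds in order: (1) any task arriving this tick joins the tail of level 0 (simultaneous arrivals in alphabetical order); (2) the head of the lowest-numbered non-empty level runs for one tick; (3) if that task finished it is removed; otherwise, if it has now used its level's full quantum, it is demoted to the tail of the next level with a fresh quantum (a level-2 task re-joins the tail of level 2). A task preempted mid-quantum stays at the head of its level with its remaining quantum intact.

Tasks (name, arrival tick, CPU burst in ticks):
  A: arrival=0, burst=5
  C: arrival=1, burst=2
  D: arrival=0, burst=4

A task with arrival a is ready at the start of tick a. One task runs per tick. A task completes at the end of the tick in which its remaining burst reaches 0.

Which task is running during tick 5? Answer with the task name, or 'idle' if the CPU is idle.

running at tick 5 = D

t=0: L0/L1/L2 = AD/-/- → run A
t=1: L0/L1/L2 = ADC/-/- → run A
t=2: L0/L1/L2 = ADC/-/- → run A
t=3: L0/L1/L2 = DC/A/- → run D
t=4: L0/L1/L2 = DC/A/- → run D
t=5: L0/L1/L2 = DC/A/- → run D
t=6: L0/L1/L2 = C/AD/- → run C
t=7: L0/L1/L2 = C/AD/- → run C
t=8: L0/L1/L2 = -/AD/- → run A
t=9: L0/L1/L2 = -/AD/- → run A
t=10: L0/L1/L2 = -/D/- → run D
t=11: (idle)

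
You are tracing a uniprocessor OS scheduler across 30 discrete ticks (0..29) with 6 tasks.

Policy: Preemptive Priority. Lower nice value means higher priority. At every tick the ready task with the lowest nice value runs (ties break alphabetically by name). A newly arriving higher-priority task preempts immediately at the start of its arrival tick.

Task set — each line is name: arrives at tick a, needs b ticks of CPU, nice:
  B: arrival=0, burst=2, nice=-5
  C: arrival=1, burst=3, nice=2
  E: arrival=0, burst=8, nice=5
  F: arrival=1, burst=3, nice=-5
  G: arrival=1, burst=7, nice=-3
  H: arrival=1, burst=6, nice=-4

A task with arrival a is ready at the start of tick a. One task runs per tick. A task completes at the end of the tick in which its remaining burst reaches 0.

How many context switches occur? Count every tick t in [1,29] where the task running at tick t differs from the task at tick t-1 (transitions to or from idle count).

context switches = 6

t=0: ready={B,E} → run B
t=1: ready={B,C,E,F,G,H} → run B
t=2: ready={C,E,F,G,H} → run F
t=3: ready={C,E,F,G,H} → run F
t=4: ready={C,E,F,G,H} → run F
t=5: ready={C,E,G,H} → run H
t=6: ready={C,E,G,H} → run H
t=7: ready={C,E,G,H} → run H
t=8: ready={C,E,G,H} → run H
t=9: ready={C,E,G,H} → run H
t=10: ready={C,E,G,H} → run H
t=11: ready={C,E,G} → run G
t=12: ready={C,E,G} → run G
t=13: ready={C,E,G} → run G
t=14: ready={C,E,G} → run G
t=15: ready={C,E,G} → run G
t=16: ready={C,E,G} → run G
t=17: ready={C,E,G} → run G
t=18: ready={C,E} → run C
t=19: ready={C,E} → run C
t=20: ready={C,E} → run C
t=21: ready={E} → run E
t=22: ready={E} → run E
t=23: ready={E} → run E
t=24: ready={E} → run E
t=25: ready={E} → run E
t=26: ready={E} → run E
t=27: ready={E} → run E
t=28: ready={E} → run E
t=29: (idle)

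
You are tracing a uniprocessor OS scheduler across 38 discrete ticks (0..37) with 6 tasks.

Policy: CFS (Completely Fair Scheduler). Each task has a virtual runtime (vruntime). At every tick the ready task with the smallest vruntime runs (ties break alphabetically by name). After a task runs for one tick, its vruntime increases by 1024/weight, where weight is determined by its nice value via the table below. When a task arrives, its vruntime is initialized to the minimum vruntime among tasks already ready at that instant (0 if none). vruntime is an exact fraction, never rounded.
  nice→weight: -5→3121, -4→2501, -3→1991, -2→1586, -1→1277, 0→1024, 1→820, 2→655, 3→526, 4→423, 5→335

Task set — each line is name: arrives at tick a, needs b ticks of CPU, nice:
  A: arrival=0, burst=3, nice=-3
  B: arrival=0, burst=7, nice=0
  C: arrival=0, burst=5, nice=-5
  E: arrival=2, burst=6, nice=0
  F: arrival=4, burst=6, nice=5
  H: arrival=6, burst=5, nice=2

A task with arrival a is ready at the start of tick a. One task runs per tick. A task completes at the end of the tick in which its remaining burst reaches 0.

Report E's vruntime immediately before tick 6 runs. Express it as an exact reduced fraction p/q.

vruntime(E, start of tick 6) = 1/1

t=0: vr[A=0 B=0 C=0] → run A
t=1: vr[A=1024/1991 B=0 C=0] → run B
t=2: vr[A=1024/1991 B=1 C=0 E=0] → run C
t=3: vr[A=1024/1991 B=1 C=1024/3121 E=0] → run E
t=4: vr[A=1024/1991 B=1 C=1024/3121 E=1 F=1024/3121] → run C
t=5: vr[A=1024/1991 B=1 C=2048/3121 E=1 F=1024/3121] → run F
t=6: vr[A=1024/1991 B=1 C=2048/3121 E=1 F=3538944/1045535 H=1024/1991] → run A
t=7: vr[A=2048/1991 B=1 C=2048/3121 E=1 F=3538944/1045535 H=1024/1991] → run H
t=8: vr[A=2048/1991 B=1 C=2048/3121 E=1 F=3538944/1045535 H=2709504/1304105] → run C
t=9: vr[A=2048/1991 B=1 C=3072/3121 E=1 F=3538944/1045535 H=2709504/1304105] → run C
t=10: vr[A=2048/1991 B=1 C=4096/3121 E=1 F=3538944/1045535 H=2709504/1304105] → run B
t=11: vr[A=2048/1991 B=2 C=4096/3121 E=1 F=3538944/1045535 H=2709504/1304105] → run E
t=12: vr[A=2048/1991 B=2 C=4096/3121 E=2 F=3538944/1045535 H=2709504/1304105] → run A
t=13: vr[B=2 C=4096/3121 E=2 F=3538944/1045535 H=2709504/1304105] → run C
t=14: vr[B=2 E=2 F=3538944/1045535 H=2709504/1304105] → run B
t=15: vr[B=3 E=2 F=3538944/1045535 H=2709504/1304105] → run E
t=16: vr[B=3 E=3 F=3538944/1045535 H=2709504/1304105] → run H
t=17: vr[B=3 E=3 F=3538944/1045535 H=4748288/1304105] → run B
t=18: vr[B=4 E=3 F=3538944/1045535 H=4748288/1304105] → run E
t=19: vr[B=4 E=4 F=3538944/1045535 H=4748288/1304105] → run F
t=20: vr[B=4 E=4 F=6734848/1045535 H=4748288/1304105] → run H
t=21: vr[B=4 E=4 F=6734848/1045535 H=6787072/1304105] → run B
t=22: vr[B=5 E=4 F=6734848/1045535 H=6787072/1304105] → run E
t=23: vr[B=5 E=5 F=6734848/1045535 H=6787072/1304105] → run B
t=24: vr[B=6 E=5 F=6734848/1045535 H=6787072/1304105] → run E
t=25: vr[B=6 F=6734848/1045535 H=6787072/1304105] → run H
t=26: vr[B=6 F=6734848/1045535 H=8825856/1304105] → run B
t=27: vr[F=6734848/1045535 H=8825856/1304105] → run F
t=28: vr[F=9930752/1045535 H=8825856/1304105] → run H
t=29: vr[F=9930752/1045535] → run F
t=30: vr[F=13126656/1045535] → run F
t=31: vr[F=3264512/209107] → run F
t=32: (idle)
t=33: (idle)
t=34: (idle)
t=35: (idle)
t=36: (idle)
t=37: (idle)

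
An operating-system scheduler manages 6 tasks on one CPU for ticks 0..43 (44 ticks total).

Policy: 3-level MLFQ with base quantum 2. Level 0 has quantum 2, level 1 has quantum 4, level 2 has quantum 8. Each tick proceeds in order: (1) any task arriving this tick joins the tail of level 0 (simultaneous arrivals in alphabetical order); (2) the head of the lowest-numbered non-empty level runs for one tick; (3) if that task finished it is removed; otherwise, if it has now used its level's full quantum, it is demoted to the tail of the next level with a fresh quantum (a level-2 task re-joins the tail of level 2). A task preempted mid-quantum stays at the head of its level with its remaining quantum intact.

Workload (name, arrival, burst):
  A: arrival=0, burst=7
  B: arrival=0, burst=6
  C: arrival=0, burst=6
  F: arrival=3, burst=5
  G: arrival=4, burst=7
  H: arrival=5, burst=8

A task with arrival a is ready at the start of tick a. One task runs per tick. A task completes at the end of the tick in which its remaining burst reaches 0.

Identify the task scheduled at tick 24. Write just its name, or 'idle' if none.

running at tick 24 = F

t=0: L0/L1/L2 = ABC/-/- → run A
t=1: L0/L1/L2 = ABC/-/- → run A
t=2: L0/L1/L2 = BC/A/- → run B
t=3: L0/L1/L2 = BCF/A/- → run B
t=4: L0/L1/L2 = CFG/AB/- → run C
t=5: L0/L1/L2 = CFGH/AB/- → run C
t=6: L0/L1/L2 = FGH/ABC/- → run F
t=7: L0/L1/L2 = FGH/ABC/- → run F
t=8: L0/L1/L2 = GH/ABCF/- → run G
t=9: L0/L1/L2 = GH/ABCF/- → run G
t=10: L0/L1/L2 = H/ABCFG/- → run H
t=11: L0/L1/L2 = H/ABCFG/- → run H
t=12: L0/L1/L2 = -/ABCFGH/- → run A
t=13: L0/L1/L2 = -/ABCFGH/- → run A
t=14: L0/L1/L2 = -/ABCFGH/- → run A
t=15: L0/L1/L2 = -/ABCFGH/- → run A
t=16: L0/L1/L2 = -/BCFGH/A → run B
t=17: L0/L1/L2 = -/BCFGH/A → run B
t=18: L0/L1/L2 = -/BCFGH/A → run B
t=19: L0/L1/L2 = -/BCFGH/A → run B
t=20: L0/L1/L2 = -/CFGH/A → run C
t=21: L0/L1/L2 = -/CFGH/A → run C
t=22: L0/L1/L2 = -/CFGH/A → run C
t=23: L0/L1/L2 = -/CFGH/A → run C
t=24: L0/L1/L2 = -/FGH/A → run F
t=25: L0/L1/L2 = -/FGH/A → run F
t=26: L0/L1/L2 = -/FGH/A → run F
t=27: L0/L1/L2 = -/GH/A → run G
t=28: L0/L1/L2 = -/GH/A → run G
t=29: L0/L1/L2 = -/GH/A → run G
t=30: L0/L1/L2 = -/GH/A → run G
t=31: L0/L1/L2 = -/H/AG → run H
t=32: L0/L1/L2 = -/H/AG → run H
t=33: L0/L1/L2 = -/H/AG → run H
t=34: L0/L1/L2 = -/H/AG → run H
t=35: L0/L1/L2 = -/-/AGH → run A
t=36: L0/L1/L2 = -/-/GH → run G
t=37: L0/L1/L2 = -/-/H → run H
t=38: L0/L1/L2 = -/-/H → run H
t=39: (idle)
t=40: (idle)
t=41: (idle)
t=42: (idle)
t=43: (idle)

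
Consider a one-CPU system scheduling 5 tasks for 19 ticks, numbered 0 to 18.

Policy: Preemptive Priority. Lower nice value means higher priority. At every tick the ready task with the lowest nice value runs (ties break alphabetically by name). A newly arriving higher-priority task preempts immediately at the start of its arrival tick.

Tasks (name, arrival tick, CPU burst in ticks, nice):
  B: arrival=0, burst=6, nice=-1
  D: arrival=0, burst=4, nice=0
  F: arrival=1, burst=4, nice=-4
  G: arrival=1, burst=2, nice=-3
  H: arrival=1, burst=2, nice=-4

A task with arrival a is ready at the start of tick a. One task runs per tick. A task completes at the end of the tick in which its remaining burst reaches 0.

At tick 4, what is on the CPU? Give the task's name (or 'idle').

running at tick 4 = F

t=0: ready={B,D} → run B
t=1: ready={B,D,F,G,H} → run F
t=2: ready={B,D,F,G,H} → run F
t=3: ready={B,D,F,G,H} → run F
t=4: ready={B,D,F,G,H} → run F
t=5: ready={B,D,G,H} → run H
t=6: ready={B,D,G,H} → run H
t=7: ready={B,D,G} → run G
t=8: ready={B,D,G} → run G
t=9: ready={B,D} → run B
t=10: ready={B,D} → run B
t=11: ready={B,D} → run B
t=12: ready={B,D} → run B
t=13: ready={B,D} → run B
t=14: ready={D} → run D
t=15: ready={D} → run D
t=16: ready={D} → run D
t=17: ready={D} → run D
t=18: (idle)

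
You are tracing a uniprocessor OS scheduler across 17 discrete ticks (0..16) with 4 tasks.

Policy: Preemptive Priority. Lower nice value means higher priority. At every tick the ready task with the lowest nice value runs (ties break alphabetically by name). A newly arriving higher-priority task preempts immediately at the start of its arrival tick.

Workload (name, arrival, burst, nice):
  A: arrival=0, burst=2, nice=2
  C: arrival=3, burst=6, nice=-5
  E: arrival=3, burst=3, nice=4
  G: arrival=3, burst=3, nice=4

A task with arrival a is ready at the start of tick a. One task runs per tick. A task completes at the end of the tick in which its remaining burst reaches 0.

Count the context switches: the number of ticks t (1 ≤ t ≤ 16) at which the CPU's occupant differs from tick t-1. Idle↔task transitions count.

context switches = 5

t=0: ready={A} → run A
t=1: ready={A} → run A
t=2: (idle)
t=3: ready={C,E,G} → run C
t=4: ready={C,E,G} → run C
t=5: ready={C,E,G} → run C
t=6: ready={C,E,G} → run C
t=7: ready={C,E,G} → run C
t=8: ready={C,E,G} → run C
t=9: ready={E,G} → run E
t=10: ready={E,G} → run E
t=11: ready={E,G} → run E
t=12: ready={G} → run G
t=13: ready={G} → run G
t=14: ready={G} → run G
t=15: (idle)
t=16: (idle)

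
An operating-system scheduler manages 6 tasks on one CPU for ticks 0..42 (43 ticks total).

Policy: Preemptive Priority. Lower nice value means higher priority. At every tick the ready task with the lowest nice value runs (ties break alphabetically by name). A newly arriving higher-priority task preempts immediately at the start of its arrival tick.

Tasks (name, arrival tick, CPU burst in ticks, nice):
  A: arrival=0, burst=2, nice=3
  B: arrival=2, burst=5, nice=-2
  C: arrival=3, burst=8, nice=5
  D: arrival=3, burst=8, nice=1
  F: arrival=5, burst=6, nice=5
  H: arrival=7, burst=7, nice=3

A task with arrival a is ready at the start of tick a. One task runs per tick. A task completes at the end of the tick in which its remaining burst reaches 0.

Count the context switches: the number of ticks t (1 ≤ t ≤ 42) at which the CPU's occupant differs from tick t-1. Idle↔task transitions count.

context switches = 6

t=0: ready={A} → run A
t=1: ready={A} → run A
t=2: ready={B} → run B
t=3: ready={B,C,D} → run B
t=4: ready={B,C,D} → run B
t=5: ready={B,C,D,F} → run B
t=6: ready={B,C,D,F} → run B
t=7: ready={C,D,F,H} → run D
t=8: ready={C,D,F,H} → run D
t=9: ready={C,D,F,H} → run D
t=10: ready={C,D,F,H} → run D
t=11: ready={C,D,F,H} → run D
t=12: ready={C,D,F,H} → run D
t=13: ready={C,D,F,H} → run D
t=14: ready={C,D,F,H} → run D
t=15: ready={C,F,H} → run H
t=16: ready={C,F,H} → run H
t=17: ready={C,F,H} → run H
t=18: ready={C,F,H} → run H
t=19: ready={C,F,H} → run H
t=20: ready={C,F,H} → run H
t=21: ready={C,F,H} → run H
t=22: ready={C,F} → run C
t=23: ready={C,F} → run C
t=24: ready={C,F} → run C
t=25: ready={C,F} → run C
t=26: ready={C,F} → run C
t=27: ready={C,F} → run C
t=28: ready={C,F} → run C
t=29: ready={C,F} → run C
t=30: ready={F} → run F
t=31: ready={F} → run F
t=32: ready={F} → run F
t=33: ready={F} → run F
t=34: ready={F} → run F
t=35: ready={F} → run F
t=36: (idle)
t=37: (idle)
t=38: (idle)
t=39: (idle)
t=40: (idle)
t=41: (idle)
t=42: (idle)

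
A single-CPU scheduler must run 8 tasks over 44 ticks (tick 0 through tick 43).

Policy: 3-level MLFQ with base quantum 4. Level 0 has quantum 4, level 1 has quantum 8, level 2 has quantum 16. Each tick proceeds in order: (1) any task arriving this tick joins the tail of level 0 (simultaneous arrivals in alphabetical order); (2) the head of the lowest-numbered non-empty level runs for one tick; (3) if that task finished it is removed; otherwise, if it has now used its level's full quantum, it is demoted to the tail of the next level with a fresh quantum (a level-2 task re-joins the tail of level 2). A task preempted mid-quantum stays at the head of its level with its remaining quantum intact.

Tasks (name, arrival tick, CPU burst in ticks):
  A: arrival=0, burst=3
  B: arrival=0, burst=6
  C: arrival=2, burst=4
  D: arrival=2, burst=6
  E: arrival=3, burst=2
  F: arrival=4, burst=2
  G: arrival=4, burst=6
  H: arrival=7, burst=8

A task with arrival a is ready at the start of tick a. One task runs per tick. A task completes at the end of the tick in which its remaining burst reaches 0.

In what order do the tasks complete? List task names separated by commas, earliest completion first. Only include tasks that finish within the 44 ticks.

t=0: L0/L1/L2 = AB/-/- → run A
t=1: L0/L1/L2 = AB/-/- → run A
t=2: L0/L1/L2 = ABCD/-/- → run A
t=3: L0/L1/L2 = BCDE/-/- → run B
t=4: L0/L1/L2 = BCDEFG/-/- → run B
t=5: L0/L1/L2 = BCDEFG/-/- → run B
t=6: L0/L1/L2 = BCDEFG/-/- → run B
t=7: L0/L1/L2 = CDEFGH/B/- → run C
t=8: L0/L1/L2 = CDEFGH/B/- → run C
t=9: L0/L1/L2 = CDEFGH/B/- → run C
t=10: L0/L1/L2 = CDEFGH/B/- → run C
t=11: L0/L1/L2 = DEFGH/B/- → run D
t=12: L0/L1/L2 = DEFGH/B/- → run D
t=13: L0/L1/L2 = DEFGH/B/- → run D
t=14: L0/L1/L2 = DEFGH/B/- → run D
t=15: L0/L1/L2 = EFGH/BD/- → run E
t=16: L0/L1/L2 = EFGH/BD/- → run E
t=17: L0/L1/L2 = FGH/BD/- → run F
t=18: L0/L1/L2 = FGH/BD/- → run F
t=19: L0/L1/L2 = GH/BD/- → run G
t=20: L0/L1/L2 = GH/BD/- → run G
t=21: L0/L1/L2 = GH/BD/- → run G
t=22: L0/L1/L2 = GH/BD/- → run G
t=23: L0/L1/L2 = H/BDG/- → run H
t=24: L0/L1/L2 = H/BDG/- → run H
t=25: L0/L1/L2 = H/BDG/- → run H
t=26: L0/L1/L2 = H/BDG/- → run H
t=27: L0/L1/L2 = -/BDGH/- → run B
t=28: L0/L1/L2 = -/BDGH/- → run B
t=29: L0/L1/L2 = -/DGH/- → run D
t=30: L0/L1/L2 = -/DGH/- → run D
t=31: L0/L1/L2 = -/GH/- → run G
t=32: L0/L1/L2 = -/GH/- → run G
t=33: L0/L1/L2 = -/H/- → run H
t=34: L0/L1/L2 = -/H/- → run H
t=35: L0/L1/L2 = -/H/- → run H
t=36: L0/L1/L2 = -/H/- → run H
t=37: (idle)
t=38: (idle)
t=39: (idle)
t=40: (idle)
t=41: (idle)
t=42: (idle)
t=43: (idle)

completion order = A, C, E, F, B, D, G, H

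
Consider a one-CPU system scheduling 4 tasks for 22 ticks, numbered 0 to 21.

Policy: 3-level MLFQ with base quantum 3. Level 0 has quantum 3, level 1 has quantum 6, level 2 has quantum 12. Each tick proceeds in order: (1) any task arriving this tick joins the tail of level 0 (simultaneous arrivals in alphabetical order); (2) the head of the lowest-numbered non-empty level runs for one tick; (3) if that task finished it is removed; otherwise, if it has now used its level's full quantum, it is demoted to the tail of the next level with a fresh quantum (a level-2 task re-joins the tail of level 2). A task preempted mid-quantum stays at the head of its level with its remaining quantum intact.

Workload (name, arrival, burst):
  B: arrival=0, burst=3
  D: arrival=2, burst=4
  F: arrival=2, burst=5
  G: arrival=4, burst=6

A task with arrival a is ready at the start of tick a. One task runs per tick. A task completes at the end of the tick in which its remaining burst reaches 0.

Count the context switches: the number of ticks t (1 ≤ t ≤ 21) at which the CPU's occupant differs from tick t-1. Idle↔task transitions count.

context switches = 7

t=0: L0/L1/L2 = B/-/- → run B
t=1: L0/L1/L2 = B/-/- → run B
t=2: L0/L1/L2 = BDF/-/- → run B
t=3: L0/L1/L2 = DF/-/- → run D
t=4: L0/L1/L2 = DFG/-/- → run D
t=5: L0/L1/L2 = DFG/-/- → run D
t=6: L0/L1/L2 = FG/D/- → run F
t=7: L0/L1/L2 = FG/D/- → run F
t=8: L0/L1/L2 = FG/D/- → run F
t=9: L0/L1/L2 = G/DF/- → run G
t=10: L0/L1/L2 = G/DF/- → run G
t=11: L0/L1/L2 = G/DF/- → run G
t=12: L0/L1/L2 = -/DFG/- → run D
t=13: L0/L1/L2 = -/FG/- → run F
t=14: L0/L1/L2 = -/FG/- → run F
t=15: L0/L1/L2 = -/G/- → run G
t=16: L0/L1/L2 = -/G/- → run G
t=17: L0/L1/L2 = -/G/- → run G
t=18: (idle)
t=19: (idle)
t=20: (idle)
t=21: (idle)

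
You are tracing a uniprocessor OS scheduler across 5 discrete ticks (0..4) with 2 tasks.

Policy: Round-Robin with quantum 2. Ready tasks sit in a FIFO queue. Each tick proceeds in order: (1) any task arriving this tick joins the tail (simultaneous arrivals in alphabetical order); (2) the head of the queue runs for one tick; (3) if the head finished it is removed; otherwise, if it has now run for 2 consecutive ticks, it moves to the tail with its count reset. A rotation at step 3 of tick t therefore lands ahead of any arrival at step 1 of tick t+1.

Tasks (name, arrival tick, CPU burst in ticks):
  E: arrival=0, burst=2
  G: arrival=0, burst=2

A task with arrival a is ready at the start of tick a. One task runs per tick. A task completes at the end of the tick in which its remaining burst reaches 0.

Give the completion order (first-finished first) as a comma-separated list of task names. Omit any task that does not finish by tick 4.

t=0: queue=[E,G] q_used=0 → run E
t=1: queue=[E,G] q_used=1 → run E
t=2: queue=[G] q_used=0 → run G
t=3: queue=[G] q_used=1 → run G
t=4: (idle)

completion order = E, G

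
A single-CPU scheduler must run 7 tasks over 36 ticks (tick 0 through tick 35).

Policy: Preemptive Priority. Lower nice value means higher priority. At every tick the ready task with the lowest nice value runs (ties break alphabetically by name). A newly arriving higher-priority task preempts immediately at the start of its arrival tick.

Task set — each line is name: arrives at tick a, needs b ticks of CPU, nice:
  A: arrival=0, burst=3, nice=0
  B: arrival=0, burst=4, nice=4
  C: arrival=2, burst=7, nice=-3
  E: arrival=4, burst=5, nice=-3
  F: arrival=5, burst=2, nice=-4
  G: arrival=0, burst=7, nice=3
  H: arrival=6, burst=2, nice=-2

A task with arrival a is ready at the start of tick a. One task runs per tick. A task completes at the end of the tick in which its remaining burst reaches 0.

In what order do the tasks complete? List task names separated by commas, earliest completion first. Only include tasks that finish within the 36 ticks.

t=0: ready={A,B,G} → run A
t=1: ready={A,B,G} → run A
t=2: ready={A,B,C,G} → run C
t=3: ready={A,B,C,G} → run C
t=4: ready={A,B,C,E,G} → run C
t=5: ready={A,B,C,E,F,G} → run F
t=6: ready={A,B,C,E,F,G,H} → run F
t=7: ready={A,B,C,E,G,H} → run C
t=8: ready={A,B,C,E,G,H} → run C
t=9: ready={A,B,C,E,G,H} → run C
t=10: ready={A,B,C,E,G,H} → run C
t=11: ready={A,B,E,G,H} → run E
t=12: ready={A,B,E,G,H} → run E
t=13: ready={A,B,E,G,H} → run E
t=14: ready={A,B,E,G,H} → run E
t=15: ready={A,B,E,G,H} → run E
t=16: ready={A,B,G,H} → run H
t=17: ready={A,B,G,H} → run H
t=18: ready={A,B,G} → run A
t=19: ready={B,G} → run G
t=20: ready={B,G} → run G
t=21: ready={B,G} → run G
t=22: ready={B,G} → run G
t=23: ready={B,G} → run G
t=24: ready={B,G} → run G
t=25: ready={B,G} → run G
t=26: ready={B} → run B
t=27: ready={B} → run B
t=28: ready={B} → run B
t=29: ready={B} → run B
t=30: (idle)
t=31: (idle)
t=32: (idle)
t=33: (idle)
t=34: (idle)
t=35: (idle)

completion order = F, C, E, H, A, G, B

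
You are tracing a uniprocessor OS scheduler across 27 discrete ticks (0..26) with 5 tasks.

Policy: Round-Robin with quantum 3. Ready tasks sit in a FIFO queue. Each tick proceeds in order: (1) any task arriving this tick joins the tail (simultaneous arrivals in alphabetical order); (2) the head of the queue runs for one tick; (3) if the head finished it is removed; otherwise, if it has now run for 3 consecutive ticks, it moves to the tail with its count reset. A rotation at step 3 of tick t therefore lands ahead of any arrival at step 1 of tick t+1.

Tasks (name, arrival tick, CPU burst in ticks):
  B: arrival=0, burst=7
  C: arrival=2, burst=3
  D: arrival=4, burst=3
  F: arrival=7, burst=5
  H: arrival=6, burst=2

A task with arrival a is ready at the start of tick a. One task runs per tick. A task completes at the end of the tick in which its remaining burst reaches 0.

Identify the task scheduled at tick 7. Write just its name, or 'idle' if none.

t=0: queue=[B] q_used=0 → run B
t=1: queue=[B] q_used=1 → run B
t=2: queue=[B,C] q_used=2 → run B
t=3: queue=[C,B] q_used=0 → run C
t=4: queue=[C,B,D] q_used=1 → run C
t=5: queue=[C,B,D] q_used=2 → run C
t=6: queue=[B,D,H] q_used=0 → run B
t=7: queue=[B,D,H,F] q_used=1 → run B
t=8: queue=[B,D,H,F] q_used=2 → run B
t=9: queue=[D,H,F,B] q_used=0 → run D
t=10: queue=[D,H,F,B] q_used=1 → run D
t=11: queue=[D,H,F,B] q_used=2 → run D
t=12: queue=[H,F,B] q_used=0 → run H
t=13: queue=[H,F,B] q_used=1 → run H
t=14: queue=[F,B] q_used=0 → run F
t=15: queue=[F,B] q_used=1 → run F
t=16: queue=[F,B] q_used=2 → run F
t=17: queue=[B,F] q_used=0 → run B
t=18: queue=[F] q_used=0 → run F
t=19: queue=[F] q_used=1 → run F
t=20: (idle)
t=21: (idle)
t=22: (idle)
t=23: (idle)
t=24: (idle)
t=25: (idle)
t=26: (idle)

running at tick 7 = B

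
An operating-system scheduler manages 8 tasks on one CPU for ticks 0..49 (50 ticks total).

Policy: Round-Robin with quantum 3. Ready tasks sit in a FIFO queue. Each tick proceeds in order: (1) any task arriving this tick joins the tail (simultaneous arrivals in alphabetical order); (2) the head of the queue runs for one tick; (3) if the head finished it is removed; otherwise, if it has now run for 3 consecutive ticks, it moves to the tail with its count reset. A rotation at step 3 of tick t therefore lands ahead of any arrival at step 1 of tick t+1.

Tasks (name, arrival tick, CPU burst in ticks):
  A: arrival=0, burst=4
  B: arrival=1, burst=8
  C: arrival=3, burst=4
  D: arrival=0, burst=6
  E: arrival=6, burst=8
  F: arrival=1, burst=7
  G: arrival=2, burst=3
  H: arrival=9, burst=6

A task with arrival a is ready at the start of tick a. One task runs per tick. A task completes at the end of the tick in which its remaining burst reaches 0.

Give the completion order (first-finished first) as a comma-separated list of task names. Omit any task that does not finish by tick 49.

completion order = G, A, D, C, B, H, F, E

t=0: queue=[A,D] q_used=0 → run A
t=1: queue=[A,D,B,F] q_used=1 → run A
t=2: queue=[A,D,B,F,G] q_used=2 → run A
t=3: queue=[D,B,F,G,A,C] q_used=0 → run D
t=4: queue=[D,B,F,G,A,C] q_used=1 → run D
t=5: queue=[D,B,F,G,A,C] q_used=2 → run D
t=6: queue=[B,F,G,A,C,D,E] q_used=0 → run B
t=7: queue=[B,F,G,A,C,D,E] q_used=1 → run B
t=8: queue=[B,F,G,A,C,D,E] q_used=2 → run B
t=9: queue=[F,G,A,C,D,E,B,H] q_used=0 → run F
t=10: queue=[F,G,A,C,D,E,B,H] q_used=1 → run F
t=11: queue=[F,G,A,C,D,E,B,H] q_used=2 → run F
t=12: queue=[G,A,C,D,E,B,H,F] q_used=0 → run G
t=13: queue=[G,A,C,D,E,B,H,F] q_used=1 → run G
t=14: queue=[G,A,C,D,E,B,H,F] q_used=2 → run G
t=15: queue=[A,C,D,E,B,H,F] q_used=0 → run A
t=16: queue=[C,D,E,B,H,F] q_used=0 → run C
t=17: queue=[C,D,E,B,H,F] q_used=1 → run C
t=18: queue=[C,D,E,B,H,F] q_used=2 → run C
t=19: queue=[D,E,B,H,F,C] q_used=0 → run D
t=20: queue=[D,E,B,H,F,C] q_used=1 → run D
t=21: queue=[D,E,B,H,F,C] q_used=2 → run D
t=22: queue=[E,B,H,F,C] q_used=0 → run E
t=23: queue=[E,B,H,F,C] q_used=1 → run E
t=24: queue=[E,B,H,F,C] q_used=2 → run E
t=25: queue=[B,H,F,C,E] q_used=0 → run B
t=26: queue=[B,H,F,C,E] q_used=1 → run B
t=27: queue=[B,H,F,C,E] q_used=2 → run B
t=28: queue=[H,F,C,E,B] q_used=0 → run H
t=29: queue=[H,F,C,E,B] q_used=1 → run H
t=30: queue=[H,F,C,E,B] q_used=2 → run H
t=31: queue=[F,C,E,B,H] q_used=0 → run F
t=32: queue=[F,C,E,B,H] q_used=1 → run F
t=33: queue=[F,C,E,B,H] q_used=2 → run F
t=34: queue=[C,E,B,H,F] q_used=0 → run C
t=35: queue=[E,B,H,F] q_used=0 → run E
t=36: queue=[E,B,H,F] q_used=1 → run E
t=37: queue=[E,B,H,F] q_used=2 → run E
t=38: queue=[B,H,F,E] q_used=0 → run B
t=39: queue=[B,H,F,E] q_used=1 → run B
t=40: queue=[H,F,E] q_used=0 → run H
t=41: queue=[H,F,E] q_used=1 → run H
t=42: queue=[H,F,E] q_used=2 → run H
t=43: queue=[F,E] q_used=0 → run F
t=44: queue=[E] q_used=0 → run E
t=45: queue=[E] q_used=1 → run E
t=46: (idle)
t=47: (idle)
t=48: (idle)
t=49: (idle)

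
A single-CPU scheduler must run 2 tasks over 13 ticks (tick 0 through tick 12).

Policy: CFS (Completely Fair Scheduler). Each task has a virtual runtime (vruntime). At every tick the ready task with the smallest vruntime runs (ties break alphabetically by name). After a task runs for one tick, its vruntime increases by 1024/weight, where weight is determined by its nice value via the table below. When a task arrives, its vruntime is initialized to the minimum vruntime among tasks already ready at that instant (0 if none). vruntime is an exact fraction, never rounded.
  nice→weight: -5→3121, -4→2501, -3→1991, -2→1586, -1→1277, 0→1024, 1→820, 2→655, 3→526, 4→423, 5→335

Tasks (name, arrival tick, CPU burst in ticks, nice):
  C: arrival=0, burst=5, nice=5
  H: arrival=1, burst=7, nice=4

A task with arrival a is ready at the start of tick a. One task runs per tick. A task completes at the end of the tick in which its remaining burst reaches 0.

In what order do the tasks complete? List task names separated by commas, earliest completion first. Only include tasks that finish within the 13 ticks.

t=0: vr[C=0] → run C
t=1: vr[C=1024/335 H=1024/335] → run C
t=2: vr[C=2048/335 H=1024/335] → run H
t=3: vr[C=2048/335 H=776192/141705] → run H
t=4: vr[C=2048/335 H=1119232/141705] → run C
t=5: vr[C=3072/335 H=1119232/141705] → run H
t=6: vr[C=3072/335 H=487424/47235] → run C
t=7: vr[C=4096/335 H=487424/47235] → run H
t=8: vr[C=4096/335 H=1805312/141705] → run C
t=9: vr[H=1805312/141705] → run H
t=10: vr[H=2148352/141705] → run H
t=11: vr[H=830464/47235] → run H
t=12: (idle)

completion order = C, H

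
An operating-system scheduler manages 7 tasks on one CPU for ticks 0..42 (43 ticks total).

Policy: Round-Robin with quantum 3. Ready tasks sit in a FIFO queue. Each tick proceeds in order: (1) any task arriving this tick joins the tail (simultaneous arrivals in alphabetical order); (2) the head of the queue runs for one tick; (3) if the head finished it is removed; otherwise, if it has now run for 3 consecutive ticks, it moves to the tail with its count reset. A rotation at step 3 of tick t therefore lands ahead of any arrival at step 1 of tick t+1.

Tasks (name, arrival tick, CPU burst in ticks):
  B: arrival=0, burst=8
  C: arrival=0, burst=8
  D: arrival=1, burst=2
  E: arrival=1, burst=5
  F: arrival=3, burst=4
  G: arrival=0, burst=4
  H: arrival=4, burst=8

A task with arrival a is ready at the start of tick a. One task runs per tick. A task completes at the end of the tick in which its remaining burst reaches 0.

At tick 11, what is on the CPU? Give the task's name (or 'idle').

t=0: queue=[B,C,G] q_used=0 → run B
t=1: queue=[B,C,G,D,E] q_used=1 → run B
t=2: queue=[B,C,G,D,E] q_used=2 → run B
t=3: queue=[C,G,D,E,B,F] q_used=0 → run C
t=4: queue=[C,G,D,E,B,F,H] q_used=1 → run C
t=5: queue=[C,G,D,E,B,F,H] q_used=2 → run C
t=6: queue=[G,D,E,B,F,H,C] q_used=0 → run G
t=7: queue=[G,D,E,B,F,H,C] q_used=1 → run G
t=8: queue=[G,D,E,B,F,H,C] q_used=2 → run G
t=9: queue=[D,E,B,F,H,C,G] q_used=0 → run D
t=10: queue=[D,E,B,F,H,C,G] q_used=1 → run D
t=11: queue=[E,B,F,H,C,G] q_used=0 → run E
t=12: queue=[E,B,F,H,C,G] q_used=1 → run E
t=13: queue=[E,B,F,H,C,G] q_used=2 → run E
t=14: queue=[B,F,H,C,G,E] q_used=0 → run B
t=15: queue=[B,F,H,C,G,E] q_used=1 → run B
t=16: queue=[B,F,H,C,G,E] q_used=2 → run B
t=17: queue=[F,H,C,G,E,B] q_used=0 → run F
t=18: queue=[F,H,C,G,E,B] q_used=1 → run F
t=19: queue=[F,H,C,G,E,B] q_used=2 → run F
t=20: queue=[H,C,G,E,B,F] q_used=0 → run H
t=21: queue=[H,C,G,E,B,F] q_used=1 → run H
t=22: queue=[H,C,G,E,B,F] q_used=2 → run H
t=23: queue=[C,G,E,B,F,H] q_used=0 → run C
t=24: queue=[C,G,E,B,F,H] q_used=1 → run C
t=25: queue=[C,G,E,B,F,H] q_used=2 → run C
t=26: queue=[G,E,B,F,H,C] q_used=0 → run G
t=27: queue=[E,B,F,H,C] q_used=0 → run E
t=28: queue=[E,B,F,H,C] q_used=1 → run E
t=29: queue=[B,F,H,C] q_used=0 → run B
t=30: queue=[B,F,H,C] q_used=1 → run B
t=31: queue=[F,H,C] q_used=0 → run F
t=32: queue=[H,C] q_used=0 → run H
t=33: queue=[H,C] q_used=1 → run H
t=34: queue=[H,C] q_used=2 → run H
t=35: queue=[C,H] q_used=0 → run C
t=36: queue=[C,H] q_used=1 → run C
t=37: queue=[H] q_used=0 → run H
t=38: queue=[H] q_used=1 → run H
t=39: (idle)
t=40: (idle)
t=41: (idle)
t=42: (idle)

running at tick 11 = E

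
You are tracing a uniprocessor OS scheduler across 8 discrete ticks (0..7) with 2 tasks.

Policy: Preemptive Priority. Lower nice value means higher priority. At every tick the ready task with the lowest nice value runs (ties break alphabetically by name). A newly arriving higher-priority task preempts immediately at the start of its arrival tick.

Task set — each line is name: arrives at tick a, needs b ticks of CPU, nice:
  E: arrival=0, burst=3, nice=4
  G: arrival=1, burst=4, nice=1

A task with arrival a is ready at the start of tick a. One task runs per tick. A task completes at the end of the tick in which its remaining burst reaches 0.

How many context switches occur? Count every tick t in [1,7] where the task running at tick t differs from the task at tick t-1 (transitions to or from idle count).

t=0: ready={E} → run E
t=1: ready={E,G} → run G
t=2: ready={E,G} → run G
t=3: ready={E,G} → run G
t=4: ready={E,G} → run G
t=5: ready={E} → run E
t=6: ready={E} → run E
t=7: (idle)

context switches = 3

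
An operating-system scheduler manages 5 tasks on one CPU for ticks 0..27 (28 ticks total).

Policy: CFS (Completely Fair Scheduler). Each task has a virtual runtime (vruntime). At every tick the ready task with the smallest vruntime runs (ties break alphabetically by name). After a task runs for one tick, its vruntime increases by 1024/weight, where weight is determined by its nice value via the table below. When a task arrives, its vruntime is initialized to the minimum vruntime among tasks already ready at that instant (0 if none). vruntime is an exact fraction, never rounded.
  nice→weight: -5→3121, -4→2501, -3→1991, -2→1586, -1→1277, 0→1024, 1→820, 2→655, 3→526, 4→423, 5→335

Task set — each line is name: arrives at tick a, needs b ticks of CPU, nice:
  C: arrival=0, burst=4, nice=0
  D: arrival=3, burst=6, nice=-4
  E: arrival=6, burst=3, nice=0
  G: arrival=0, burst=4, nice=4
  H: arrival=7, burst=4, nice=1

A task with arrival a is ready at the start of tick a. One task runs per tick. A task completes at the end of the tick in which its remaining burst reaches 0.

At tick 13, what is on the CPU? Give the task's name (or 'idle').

t=0: vr[C=0 G=0] → run C
t=1: vr[C=1 G=0] → run G
t=2: vr[C=1 G=1024/423] → run C
t=3: vr[C=2 D=2 G=1024/423] → run C
t=4: vr[C=3 D=2 G=1024/423] → run D
t=5: vr[C=3 D=6026/2501 G=1024/423] → run D
t=6: vr[C=3 D=7050/2501 E=1024/423 G=1024/423] → run E
t=7: vr[C=3 D=7050/2501 E=1447/423 G=1024/423 H=1024/423] → run G
t=8: vr[C=3 D=7050/2501 E=1447/423 G=2048/423 H=1024/423] → run H
t=9: vr[C=3 D=7050/2501 E=1447/423 G=2048/423 H=318208/86715] → run D
t=10: vr[C=3 D=8074/2501 E=1447/423 G=2048/423 H=318208/86715] → run C
t=11: vr[D=8074/2501 E=1447/423 G=2048/423 H=318208/86715] → run D
t=12: vr[D=9098/2501 E=1447/423 G=2048/423 H=318208/86715] → run E
t=13: vr[D=9098/2501 E=1870/423 G=2048/423 H=318208/86715] → run D
t=14: vr[D=10122/2501 E=1870/423 G=2048/423 H=318208/86715] → run H
t=15: vr[D=10122/2501 E=1870/423 G=2048/423 H=426496/86715] → run D
t=16: vr[E=1870/423 G=2048/423 H=426496/86715] → run E
t=17: vr[G=2048/423 H=426496/86715] → run G
t=18: vr[G=1024/141 H=426496/86715] → run H
t=19: vr[G=1024/141 H=534784/86715] → run H
t=20: vr[G=1024/141] → run G
t=21: (idle)
t=22: (idle)
t=23: (idle)
t=24: (idle)
t=25: (idle)
t=26: (idle)
t=27: (idle)

running at tick 13 = D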